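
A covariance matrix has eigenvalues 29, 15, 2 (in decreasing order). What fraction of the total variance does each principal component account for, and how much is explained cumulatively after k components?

Step 1 — total variance = trace(Sigma) = Σ λ_i = 29 + 15 + 2 = 46.

Step 2 — fraction explained by component i = λ_i / Σ λ:
  PC1: 29/46 = 0.6304
  PC2: 15/46 = 0.3261
  PC3: 2/46 = 0.0435

Step 3 — cumulative fraction after k components = (λ_1 + ... + λ_k) / Σ λ:
  k = 1: 29/46 = 0.6304
  k = 2: (29 + 15)/46 = 44/46 = 0.9565
  k = 3: (29 + 15 + 2)/46 = 46/46 = 1

Summary (fraction, with percent):

explained: PC1 0.6304 (63.04%), PC2 0.3261 (32.61%), PC3 0.0435 (4.35%);  cumulative: 0.6304, 0.9565, 1


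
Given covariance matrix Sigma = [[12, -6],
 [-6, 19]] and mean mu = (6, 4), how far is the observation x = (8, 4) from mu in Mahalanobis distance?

Step 1 — centre the observation: (x - mu) = (2, 0).

Step 2 — invert Sigma. det(Sigma) = 12·19 - (-6)² = 192.
  Sigma^{-1} = (1/det) · [[d, -b], [-b, a]] = [[0.099, 0.0312],
 [0.0312, 0.0625]].

Step 3 — form the quadratic (x - mu)^T · Sigma^{-1} · (x - mu):
  Sigma^{-1} · (x - mu) = (0.1979, 0.0625).
  (x - mu)^T · [Sigma^{-1} · (x - mu)] = (2)·(0.1979) + (0)·(0.0625) = 0.3958.

Step 4 — take square root: d = √(0.3958) ≈ 0.6292.

d(x, mu) = √(0.3958) ≈ 0.6292


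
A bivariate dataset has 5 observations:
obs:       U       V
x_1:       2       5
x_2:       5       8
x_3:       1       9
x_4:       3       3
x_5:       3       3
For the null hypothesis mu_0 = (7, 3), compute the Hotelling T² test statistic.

Step 1 — sample mean vector:
  mean(U) = (2 + 5 + 1 + 3 + 3) / 5 = 14/5 = 2.8
  mean(V) = (5 + 8 + 9 + 3 + 3) / 5 = 28/5 = 5.6
  x̄ = (2.8, 5.6),  deviation x̄ - mu_0 = (2.8, 5.6) - (7, 3) = (-4.2, 2.6).

Step 2 — sample covariance matrix, S[i,j] = (1/(n-1)) · Σ_k (x_{k,i} - mean_i) · (x_{k,j} - mean_j), divisor n-1 = 4:
  S[U,U] = ((-0.8)·(-0.8) + (2.2)·(2.2) + (-1.8)·(-1.8) + (0.2)·(0.2) + (0.2)·(0.2)) / 4 = 8.8/4 = 2.2
  S[U,V] = ((-0.8)·(-0.6) + (2.2)·(2.4) + (-1.8)·(3.4) + (0.2)·(-2.6) + (0.2)·(-2.6)) / 4 = -1.4/4 = -0.35
  S[V,V] = ((-0.6)·(-0.6) + (2.4)·(2.4) + (3.4)·(3.4) + (-2.6)·(-2.6) + (-2.6)·(-2.6)) / 4 = 31.2/4 = 7.8
  S = [[2.2, -0.35],
 [-0.35, 7.8]].

Step 3 — invert S. det(S) = 2.2·7.8 - (-0.35)² = 17.0375.
  S^{-1} = (1/det) · [[d, -b], [-b, a]] = [[0.4578, 0.0205],
 [0.0205, 0.1291]].

Step 4 — quadratic form (x̄ - mu_0)^T · S^{-1} · (x̄ - mu_0):
  S^{-1} · (x̄ - mu_0) = (-1.8694, 0.2494),
  (x̄ - mu_0)^T · [...] = (-4.2)·(-1.8694) + (2.6)·(0.2494) = 8.5001.

Step 5 — scale by n: T² = 5 · 8.5001 = 42.5004.

T² ≈ 42.5004


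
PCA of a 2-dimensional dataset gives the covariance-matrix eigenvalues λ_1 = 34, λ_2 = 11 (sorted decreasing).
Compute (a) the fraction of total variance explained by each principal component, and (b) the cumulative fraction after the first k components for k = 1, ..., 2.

Step 1 — total variance = trace(Sigma) = Σ λ_i = 34 + 11 = 45.

Step 2 — fraction explained by component i = λ_i / Σ λ:
  PC1: 34/45 = 0.7556
  PC2: 11/45 = 0.2444

Step 3 — cumulative fraction after k components = (λ_1 + ... + λ_k) / Σ λ:
  k = 1: 34/45 = 0.7556
  k = 2: (34 + 11)/45 = 45/45 = 1

Summary (fraction, with percent):

explained: PC1 0.7556 (75.56%), PC2 0.2444 (24.44%);  cumulative: 0.7556, 1


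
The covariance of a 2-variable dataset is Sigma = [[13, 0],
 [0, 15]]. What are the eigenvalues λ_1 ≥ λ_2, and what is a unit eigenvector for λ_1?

Step 1 — characteristic polynomial of 2×2 Sigma:
  det(Sigma - λI) = λ² - trace · λ + det = 0.
  trace = 13 + 15 = 28, det = 13·15 - (0)² = 195.
Step 2 — discriminant:
  Δ = trace² - 4·det = 784 - 780 = 4.
Step 3 — eigenvalues:
  λ = (trace ± √Δ)/2 = (28 ± 2)/2,
  λ_1 = 15,  λ_2 = 13.

Step 4 — unit eigenvector for λ_1: Sigma is diagonal, so its eigenvectors are the coordinate axes. λ_1 = 15 is the diagonal entry on the second coordinate axis, hence
  v_1 = (0, 1) (||v_1|| = 1).

λ_1 = 15,  λ_2 = 13;  v_1 ≈ (0, 1)


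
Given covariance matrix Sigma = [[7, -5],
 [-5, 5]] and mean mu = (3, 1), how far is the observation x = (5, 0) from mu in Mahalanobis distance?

Step 1 — centre the observation: (x - mu) = (2, -1).

Step 2 — invert Sigma. det(Sigma) = 7·5 - (-5)² = 10.
  Sigma^{-1} = (1/det) · [[d, -b], [-b, a]] = [[0.5, 0.5],
 [0.5, 0.7]].

Step 3 — form the quadratic (x - mu)^T · Sigma^{-1} · (x - mu):
  Sigma^{-1} · (x - mu) = (0.5, 0.3).
  (x - mu)^T · [Sigma^{-1} · (x - mu)] = (2)·(0.5) + (-1)·(0.3) = 0.7.

Step 4 — take square root: d = √(0.7) ≈ 0.8367.

d(x, mu) = √(0.7) ≈ 0.8367


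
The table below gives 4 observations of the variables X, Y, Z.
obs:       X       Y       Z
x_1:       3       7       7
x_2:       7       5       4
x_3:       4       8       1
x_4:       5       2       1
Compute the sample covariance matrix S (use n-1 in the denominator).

Step 1 — column means:
  mean(X) = (3 + 7 + 4 + 5) / 4 = 19/4 = 4.75
  mean(Y) = (7 + 5 + 8 + 2) / 4 = 22/4 = 5.5
  mean(Z) = (7 + 4 + 1 + 1) / 4 = 13/4 = 3.25

Step 2 — sample covariance S[i,j] = (1/(n-1)) · Σ_k (x_{k,i} - mean_i) · (x_{k,j} - mean_j), with n-1 = 3.
  S[X,X] = ((-1.75)·(-1.75) + (2.25)·(2.25) + (-0.75)·(-0.75) + (0.25)·(0.25)) / 3 = 8.75/3 = 2.9167
  S[X,Y] = ((-1.75)·(1.5) + (2.25)·(-0.5) + (-0.75)·(2.5) + (0.25)·(-3.5)) / 3 = -6.5/3 = -2.1667
  S[X,Z] = ((-1.75)·(3.75) + (2.25)·(0.75) + (-0.75)·(-2.25) + (0.25)·(-2.25)) / 3 = -3.75/3 = -1.25
  S[Y,Y] = ((1.5)·(1.5) + (-0.5)·(-0.5) + (2.5)·(2.5) + (-3.5)·(-3.5)) / 3 = 21/3 = 7
  S[Y,Z] = ((1.5)·(3.75) + (-0.5)·(0.75) + (2.5)·(-2.25) + (-3.5)·(-2.25)) / 3 = 7.5/3 = 2.5
  S[Z,Z] = ((3.75)·(3.75) + (0.75)·(0.75) + (-2.25)·(-2.25) + (-2.25)·(-2.25)) / 3 = 24.75/3 = 8.25

S is symmetric (S[j,i] = S[i,j]). Assembling:

S = [[2.9167, -2.1667, -1.25],
 [-2.1667, 7, 2.5],
 [-1.25, 2.5, 8.25]]


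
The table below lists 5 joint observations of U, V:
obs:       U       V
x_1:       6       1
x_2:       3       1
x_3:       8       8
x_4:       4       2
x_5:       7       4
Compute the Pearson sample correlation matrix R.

Step 1 — column means:
  mean(U) = (6 + 3 + 8 + 4 + 7) / 5 = 28/5 = 5.6
  mean(V) = (1 + 1 + 8 + 2 + 4) / 5 = 16/5 = 3.2

Step 2 — sample variances and covariances s[i,j] = (1/(n-1)) · Σ_k (x_{k,i} - mean_i) · (x_{k,j} - mean_j), with n-1 = 4:
  s[U,U] = ((0.4)·(0.4) + (-2.6)·(-2.6) + (2.4)·(2.4) + (-1.6)·(-1.6) + (1.4)·(1.4)) / 4 = 17.2/4 = 4.3
  s[U,V] = ((0.4)·(-2.2) + (-2.6)·(-2.2) + (2.4)·(4.8) + (-1.6)·(-1.2) + (1.4)·(0.8)) / 4 = 19.4/4 = 4.85
  s[V,V] = ((-2.2)·(-2.2) + (-2.2)·(-2.2) + (4.8)·(4.8) + (-1.2)·(-1.2) + (0.8)·(0.8)) / 4 = 34.8/4 = 8.7
  Sample standard deviations s_i = √(s[i,i]):
  s(U) = √(4.3) = 2.0736
  s(V) = √(8.7) = 2.9496

Step 3 — r_{ij} = s_{ij} / (s_i · s_j):
  r[U,U] = 1 (diagonal).
  r[U,V] = 4.85 / (2.0736 · 2.9496) = 4.85 / 6.1164 = 0.793
  r[V,V] = 1 (diagonal).

R is symmetric with unit diagonal. Assembling:

R = [[1, 0.793],
 [0.793, 1]]


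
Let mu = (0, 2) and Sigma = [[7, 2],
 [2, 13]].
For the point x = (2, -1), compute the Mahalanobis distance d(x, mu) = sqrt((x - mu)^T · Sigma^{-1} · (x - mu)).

Step 1 — centre the observation: (x - mu) = (2, -3).

Step 2 — invert Sigma. det(Sigma) = 7·13 - (2)² = 87.
  Sigma^{-1} = (1/det) · [[d, -b], [-b, a]] = [[0.1494, -0.023],
 [-0.023, 0.0805]].

Step 3 — form the quadratic (x - mu)^T · Sigma^{-1} · (x - mu):
  Sigma^{-1} · (x - mu) = (0.3678, -0.2874).
  (x - mu)^T · [Sigma^{-1} · (x - mu)] = (2)·(0.3678) + (-3)·(-0.2874) = 1.5977.

Step 4 — take square root: d = √(1.5977) ≈ 1.264.

d(x, mu) = √(1.5977) ≈ 1.264


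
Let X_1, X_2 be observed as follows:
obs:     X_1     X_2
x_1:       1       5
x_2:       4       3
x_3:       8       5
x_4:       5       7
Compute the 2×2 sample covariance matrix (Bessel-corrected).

Step 1 — column means:
  mean(X_1) = (1 + 4 + 8 + 5) / 4 = 18/4 = 4.5
  mean(X_2) = (5 + 3 + 5 + 7) / 4 = 20/4 = 5

Step 2 — sample covariance S[i,j] = (1/(n-1)) · Σ_k (x_{k,i} - mean_i) · (x_{k,j} - mean_j), with n-1 = 3.
  S[X_1,X_1] = ((-3.5)·(-3.5) + (-0.5)·(-0.5) + (3.5)·(3.5) + (0.5)·(0.5)) / 3 = 25/3 = 8.3333
  S[X_1,X_2] = ((-3.5)·(0) + (-0.5)·(-2) + (3.5)·(0) + (0.5)·(2)) / 3 = 2/3 = 0.6667
  S[X_2,X_2] = ((0)·(0) + (-2)·(-2) + (0)·(0) + (2)·(2)) / 3 = 8/3 = 2.6667

S is symmetric (S[j,i] = S[i,j]). Assembling:

S = [[8.3333, 0.6667],
 [0.6667, 2.6667]]


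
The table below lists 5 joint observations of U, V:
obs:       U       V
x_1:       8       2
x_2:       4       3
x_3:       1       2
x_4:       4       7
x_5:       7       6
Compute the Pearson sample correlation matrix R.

Step 1 — column means:
  mean(U) = (8 + 4 + 1 + 4 + 7) / 5 = 24/5 = 4.8
  mean(V) = (2 + 3 + 2 + 7 + 6) / 5 = 20/5 = 4

Step 2 — sample variances and covariances s[i,j] = (1/(n-1)) · Σ_k (x_{k,i} - mean_i) · (x_{k,j} - mean_j), with n-1 = 4:
  s[U,U] = ((3.2)·(3.2) + (-0.8)·(-0.8) + (-3.8)·(-3.8) + (-0.8)·(-0.8) + (2.2)·(2.2)) / 4 = 30.8/4 = 7.7
  s[U,V] = ((3.2)·(-2) + (-0.8)·(-1) + (-3.8)·(-2) + (-0.8)·(3) + (2.2)·(2)) / 4 = 4/4 = 1
  s[V,V] = ((-2)·(-2) + (-1)·(-1) + (-2)·(-2) + (3)·(3) + (2)·(2)) / 4 = 22/4 = 5.5
  Sample standard deviations s_i = √(s[i,i]):
  s(U) = √(7.7) = 2.7749
  s(V) = √(5.5) = 2.3452

Step 3 — r_{ij} = s_{ij} / (s_i · s_j):
  r[U,U] = 1 (diagonal).
  r[U,V] = 1 / (2.7749 · 2.3452) = 1 / 6.5077 = 0.1537
  r[V,V] = 1 (diagonal).

R is symmetric with unit diagonal. Assembling:

R = [[1, 0.1537],
 [0.1537, 1]]


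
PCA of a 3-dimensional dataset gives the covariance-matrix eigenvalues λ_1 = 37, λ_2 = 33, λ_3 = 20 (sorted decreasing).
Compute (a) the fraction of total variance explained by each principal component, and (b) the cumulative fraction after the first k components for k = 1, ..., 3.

Step 1 — total variance = trace(Sigma) = Σ λ_i = 37 + 33 + 20 = 90.

Step 2 — fraction explained by component i = λ_i / Σ λ:
  PC1: 37/90 = 0.4111
  PC2: 33/90 = 0.3667
  PC3: 20/90 = 0.2222

Step 3 — cumulative fraction after k components = (λ_1 + ... + λ_k) / Σ λ:
  k = 1: 37/90 = 0.4111
  k = 2: (37 + 33)/90 = 70/90 = 0.7778
  k = 3: (37 + 33 + 20)/90 = 90/90 = 1

Summary (fraction, with percent):

explained: PC1 0.4111 (41.11%), PC2 0.3667 (36.67%), PC3 0.2222 (22.22%);  cumulative: 0.4111, 0.7778, 1


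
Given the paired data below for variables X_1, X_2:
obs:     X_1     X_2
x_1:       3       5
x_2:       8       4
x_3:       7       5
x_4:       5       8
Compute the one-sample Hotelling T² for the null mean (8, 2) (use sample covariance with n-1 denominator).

Step 1 — sample mean vector:
  mean(X_1) = (3 + 8 + 7 + 5) / 4 = 23/4 = 5.75
  mean(X_2) = (5 + 4 + 5 + 8) / 4 = 22/4 = 5.5
  x̄ = (5.75, 5.5),  deviation x̄ - mu_0 = (5.75, 5.5) - (8, 2) = (-2.25, 3.5).

Step 2 — sample covariance matrix, S[i,j] = (1/(n-1)) · Σ_k (x_{k,i} - mean_i) · (x_{k,j} - mean_j), divisor n-1 = 3:
  S[X_1,X_1] = ((-2.75)·(-2.75) + (2.25)·(2.25) + (1.25)·(1.25) + (-0.75)·(-0.75)) / 3 = 14.75/3 = 4.9167
  S[X_1,X_2] = ((-2.75)·(-0.5) + (2.25)·(-1.5) + (1.25)·(-0.5) + (-0.75)·(2.5)) / 3 = -4.5/3 = -1.5
  S[X_2,X_2] = ((-0.5)·(-0.5) + (-1.5)·(-1.5) + (-0.5)·(-0.5) + (2.5)·(2.5)) / 3 = 9/3 = 3
  S = [[4.9167, -1.5],
 [-1.5, 3]].

Step 3 — invert S. det(S) = 4.9167·3 - (-1.5)² = 12.5.
  S^{-1} = (1/det) · [[d, -b], [-b, a]] = [[0.24, 0.12],
 [0.12, 0.3933]].

Step 4 — quadratic form (x̄ - mu_0)^T · S^{-1} · (x̄ - mu_0):
  S^{-1} · (x̄ - mu_0) = (-0.12, 1.1067),
  (x̄ - mu_0)^T · [...] = (-2.25)·(-0.12) + (3.5)·(1.1067) = 4.1433.

Step 5 — scale by n: T² = 4 · 4.1433 = 16.5733.

T² ≈ 16.5733


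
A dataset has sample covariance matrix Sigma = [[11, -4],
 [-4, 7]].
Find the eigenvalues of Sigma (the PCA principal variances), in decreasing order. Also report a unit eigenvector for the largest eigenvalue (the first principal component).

Step 1 — characteristic polynomial of 2×2 Sigma:
  det(Sigma - λI) = λ² - trace · λ + det = 0.
  trace = 11 + 7 = 18, det = 11·7 - (-4)² = 61.
Step 2 — discriminant:
  Δ = trace² - 4·det = 324 - 244 = 80.
Step 3 — eigenvalues:
  λ = (trace ± √Δ)/2 = (18 ± 8.9443)/2,
  λ_1 = 13.4721,  λ_2 = 4.5279.

Step 4 — unit eigenvector for λ_1: solve (Sigma - λ_1 I)v = 0. First row:
  (11 - 13.4721)·v_x + (-4)·v_y = 0, i.e. (-2.4721)·v_x + (-4)·v_y = 0,
  so v ∝ (b, λ_1 - a) = (-4, 2.4721); multiply by -1 so the first entry is positive: u = (4, -2.4721).
  ||u|| = √((4)² + (-2.4721)²) = √(22.1115) ≈ 4.7023,
  v_1 = u/||u|| ≈ (0.8507, -0.5257) (||v_1|| = 1).

λ_1 = 13.4721,  λ_2 = 4.5279;  v_1 ≈ (0.8507, -0.5257)


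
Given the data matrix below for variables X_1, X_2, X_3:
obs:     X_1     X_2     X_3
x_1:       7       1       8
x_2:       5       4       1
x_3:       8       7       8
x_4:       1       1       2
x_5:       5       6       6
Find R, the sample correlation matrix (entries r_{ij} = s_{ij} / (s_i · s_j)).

Step 1 — column means:
  mean(X_1) = (7 + 5 + 8 + 1 + 5) / 5 = 26/5 = 5.2
  mean(X_2) = (1 + 4 + 7 + 1 + 6) / 5 = 19/5 = 3.8
  mean(X_3) = (8 + 1 + 8 + 2 + 6) / 5 = 25/5 = 5

Step 2 — sample variances and covariances s[i,j] = (1/(n-1)) · Σ_k (x_{k,i} - mean_i) · (x_{k,j} - mean_j), with n-1 = 4:
  s[X_1,X_1] = ((1.8)·(1.8) + (-0.2)·(-0.2) + (2.8)·(2.8) + (-4.2)·(-4.2) + (-0.2)·(-0.2)) / 4 = 28.8/4 = 7.2
  s[X_1,X_2] = ((1.8)·(-2.8) + (-0.2)·(0.2) + (2.8)·(3.2) + (-4.2)·(-2.8) + (-0.2)·(2.2)) / 4 = 15.2/4 = 3.8
  s[X_1,X_3] = ((1.8)·(3) + (-0.2)·(-4) + (2.8)·(3) + (-4.2)·(-3) + (-0.2)·(1)) / 4 = 27/4 = 6.75
  s[X_2,X_2] = ((-2.8)·(-2.8) + (0.2)·(0.2) + (3.2)·(3.2) + (-2.8)·(-2.8) + (2.2)·(2.2)) / 4 = 30.8/4 = 7.7
  s[X_2,X_3] = ((-2.8)·(3) + (0.2)·(-4) + (3.2)·(3) + (-2.8)·(-3) + (2.2)·(1)) / 4 = 11/4 = 2.75
  s[X_3,X_3] = ((3)·(3) + (-4)·(-4) + (3)·(3) + (-3)·(-3) + (1)·(1)) / 4 = 44/4 = 11
  Sample standard deviations s_i = √(s[i,i]):
  s(X_1) = √(7.2) = 2.6833
  s(X_2) = √(7.7) = 2.7749
  s(X_3) = √(11) = 3.3166

Step 3 — r_{ij} = s_{ij} / (s_i · s_j):
  r[X_1,X_1] = 1 (diagonal).
  r[X_1,X_2] = 3.8 / (2.6833 · 2.7749) = 3.8 / 7.4458 = 0.5104
  r[X_1,X_3] = 6.75 / (2.6833 · 3.3166) = 6.75 / 8.8994 = 0.7585
  r[X_2,X_2] = 1 (diagonal).
  r[X_2,X_3] = 2.75 / (2.7749 · 3.3166) = 2.75 / 9.2033 = 0.2988
  r[X_3,X_3] = 1 (diagonal).

R is symmetric with unit diagonal. Assembling:

R = [[1, 0.5104, 0.7585],
 [0.5104, 1, 0.2988],
 [0.7585, 0.2988, 1]]


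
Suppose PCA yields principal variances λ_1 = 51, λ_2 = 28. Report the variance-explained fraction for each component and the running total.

Step 1 — total variance = trace(Sigma) = Σ λ_i = 51 + 28 = 79.

Step 2 — fraction explained by component i = λ_i / Σ λ:
  PC1: 51/79 = 0.6456
  PC2: 28/79 = 0.3544

Step 3 — cumulative fraction after k components = (λ_1 + ... + λ_k) / Σ λ:
  k = 1: 51/79 = 0.6456
  k = 2: (51 + 28)/79 = 79/79 = 1

Summary (fraction, with percent):

explained: PC1 0.6456 (64.56%), PC2 0.3544 (35.44%);  cumulative: 0.6456, 1


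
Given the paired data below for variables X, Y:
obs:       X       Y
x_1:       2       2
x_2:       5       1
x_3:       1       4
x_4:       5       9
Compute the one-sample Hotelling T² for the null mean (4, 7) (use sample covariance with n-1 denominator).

Step 1 — sample mean vector:
  mean(X) = (2 + 5 + 1 + 5) / 4 = 13/4 = 3.25
  mean(Y) = (2 + 1 + 4 + 9) / 4 = 16/4 = 4
  x̄ = (3.25, 4),  deviation x̄ - mu_0 = (3.25, 4) - (4, 7) = (-0.75, -3).

Step 2 — sample covariance matrix, S[i,j] = (1/(n-1)) · Σ_k (x_{k,i} - mean_i) · (x_{k,j} - mean_j), divisor n-1 = 3:
  S[X,X] = ((-1.25)·(-1.25) + (1.75)·(1.75) + (-2.25)·(-2.25) + (1.75)·(1.75)) / 3 = 12.75/3 = 4.25
  S[X,Y] = ((-1.25)·(-2) + (1.75)·(-3) + (-2.25)·(0) + (1.75)·(5)) / 3 = 6/3 = 2
  S[Y,Y] = ((-2)·(-2) + (-3)·(-3) + (0)·(0) + (5)·(5)) / 3 = 38/3 = 12.6667
  S = [[4.25, 2],
 [2, 12.6667]].

Step 3 — invert S. det(S) = 4.25·12.6667 - (2)² = 49.8333.
  S^{-1} = (1/det) · [[d, -b], [-b, a]] = [[0.2542, -0.0401],
 [-0.0401, 0.0853]].

Step 4 — quadratic form (x̄ - mu_0)^T · S^{-1} · (x̄ - mu_0):
  S^{-1} · (x̄ - mu_0) = (-0.0702, -0.2258),
  (x̄ - mu_0)^T · [...] = (-0.75)·(-0.0702) + (-3)·(-0.2258) = 0.7299.

Step 5 — scale by n: T² = 4 · 0.7299 = 2.9197.

T² ≈ 2.9197


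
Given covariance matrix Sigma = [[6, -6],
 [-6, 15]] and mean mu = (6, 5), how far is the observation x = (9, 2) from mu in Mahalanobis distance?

Step 1 — centre the observation: (x - mu) = (3, -3).

Step 2 — invert Sigma. det(Sigma) = 6·15 - (-6)² = 54.
  Sigma^{-1} = (1/det) · [[d, -b], [-b, a]] = [[0.2778, 0.1111],
 [0.1111, 0.1111]].

Step 3 — form the quadratic (x - mu)^T · Sigma^{-1} · (x - mu):
  Sigma^{-1} · (x - mu) = (0.5, 0).
  (x - mu)^T · [Sigma^{-1} · (x - mu)] = (3)·(0.5) + (-3)·(0) = 1.5.

Step 4 — take square root: d = √(1.5) ≈ 1.2247.

d(x, mu) = √(1.5) ≈ 1.2247


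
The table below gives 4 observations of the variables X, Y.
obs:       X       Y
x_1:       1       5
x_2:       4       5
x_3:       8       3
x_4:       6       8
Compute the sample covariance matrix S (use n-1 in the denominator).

Step 1 — column means:
  mean(X) = (1 + 4 + 8 + 6) / 4 = 19/4 = 4.75
  mean(Y) = (5 + 5 + 3 + 8) / 4 = 21/4 = 5.25

Step 2 — sample covariance S[i,j] = (1/(n-1)) · Σ_k (x_{k,i} - mean_i) · (x_{k,j} - mean_j), with n-1 = 3.
  S[X,X] = ((-3.75)·(-3.75) + (-0.75)·(-0.75) + (3.25)·(3.25) + (1.25)·(1.25)) / 3 = 26.75/3 = 8.9167
  S[X,Y] = ((-3.75)·(-0.25) + (-0.75)·(-0.25) + (3.25)·(-2.25) + (1.25)·(2.75)) / 3 = -2.75/3 = -0.9167
  S[Y,Y] = ((-0.25)·(-0.25) + (-0.25)·(-0.25) + (-2.25)·(-2.25) + (2.75)·(2.75)) / 3 = 12.75/3 = 4.25

S is symmetric (S[j,i] = S[i,j]). Assembling:

S = [[8.9167, -0.9167],
 [-0.9167, 4.25]]


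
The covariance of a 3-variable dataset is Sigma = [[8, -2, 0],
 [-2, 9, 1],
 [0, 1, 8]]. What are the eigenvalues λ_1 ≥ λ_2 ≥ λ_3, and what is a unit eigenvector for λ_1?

Step 1 — characteristic polynomial p(λ) = det(λI - Sigma) = λ³ - tr·λ² + c_1·λ - det, where tr = trace, c_1 = sum of the principal 2×2 minors, det = det(Sigma):
  tr = 8 + 9 + 8 = 25,
  c_1 = (8·9 - (-2)²) + (8·8 - (0)²) + (9·8 - (1)²) = 68 + 64 + 71 = 203,
  det = 8·(9·8 - (1)²) - (-2)·((-2)·8 - (1)·(0)) + (0)·((-2)·(1) - 9·(0)) = 8·(71) - (-2)·(-16) + (0)·(-2) = 536.
  So p(λ) = λ³ - 25λ² + 203λ - 536.
Step 2 — look for an integer root (rational root theorem: any rational root is an integer divisor of 536). Testing λ = 8:
  p(8) = 512 - 1600 + 1624 - 536 = 0  ✓
  Dividing out (λ - 8): p(λ) = (λ - 8)(λ² - 17λ + 67).
Step 3 — remaining eigenvalues from the quadratic λ² - 17λ + 67 = 0:
  Δ = 17² - 4·67 = 289 - 268 = 21,  λ = (17 ± √21)/2 = (17 ± 4.5826)/2 ≈ 10.7913 or 6.2087.
  Sorted: λ_1 = 10.7913,  λ_2 = 8,  λ_3 = 6.2087  (check: sum = 25 = tr ✓).

Step 4 — unit eigenvector for λ_1 ≈ 10.7913: v spans the null space of (Sigma - λ_1 I), whose rows are
  r_1 = (-2.7913, -2, 0),  r_2 = (-2, -1.7913, 1),  r_3 = (0, 1, -2.7913).
  v is orthogonal to every row, so take v ∝ r_1 × r_2 = ((-2)·(1) - (0)·(-1.7913), (0)·(-2) - (-2.7913)·(1), (-2.7913)·(-1.7913) - (-2)·(-2)) ≈ (-2, 2.7913, 1).
  Rescale (multiply by -1 so the first nonzero entry is positive): u = (2, -2.7913, -1).
  ||u|| = √((2)² + (-2.7913)² + (-1)²) = √(12.7913) ≈ 3.5765,  v_1 = u/||u|| ≈ (0.5592, -0.7805, -0.2796) (||v_1|| = 1).

λ_1 = 10.7913,  λ_2 = 8,  λ_3 = 6.2087;  v_1 ≈ (0.5592, -0.7805, -0.2796)


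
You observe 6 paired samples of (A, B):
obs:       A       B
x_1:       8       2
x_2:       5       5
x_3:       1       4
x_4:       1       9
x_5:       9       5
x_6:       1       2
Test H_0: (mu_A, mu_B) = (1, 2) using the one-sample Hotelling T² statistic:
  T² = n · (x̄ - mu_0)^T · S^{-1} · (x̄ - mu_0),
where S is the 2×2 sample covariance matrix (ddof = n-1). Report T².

Step 1 — sample mean vector:
  mean(A) = (8 + 5 + 1 + 1 + 9 + 1) / 6 = 25/6 = 4.1667
  mean(B) = (2 + 5 + 4 + 9 + 5 + 2) / 6 = 27/6 = 4.5
  x̄ = (4.1667, 4.5),  deviation x̄ - mu_0 = (4.1667, 4.5) - (1, 2) = (3.1667, 2.5).

Step 2 — sample covariance matrix, S[i,j] = (1/(n-1)) · Σ_k (x_{k,i} - mean_i) · (x_{k,j} - mean_j), divisor n-1 = 5:
  S[A,A] = ((3.8333)·(3.8333) + (0.8333)·(0.8333) + (-3.1667)·(-3.1667) + (-3.1667)·(-3.1667) + (4.8333)·(4.8333) + (-3.1667)·(-3.1667)) / 5 = 68.8333/5 = 13.7667
  S[A,B] = ((3.8333)·(-2.5) + (0.8333)·(0.5) + (-3.1667)·(-0.5) + (-3.1667)·(4.5) + (4.8333)·(0.5) + (-3.1667)·(-2.5)) / 5 = -11.5/5 = -2.3
  S[B,B] = ((-2.5)·(-2.5) + (0.5)·(0.5) + (-0.5)·(-0.5) + (4.5)·(4.5) + (0.5)·(0.5) + (-2.5)·(-2.5)) / 5 = 33.5/5 = 6.7
  S = [[13.7667, -2.3],
 [-2.3, 6.7]].

Step 3 — invert S. det(S) = 13.7667·6.7 - (-2.3)² = 86.9467.
  S^{-1} = (1/det) · [[d, -b], [-b, a]] = [[0.0771, 0.0265],
 [0.0265, 0.1583]].

Step 4 — quadratic form (x̄ - mu_0)^T · S^{-1} · (x̄ - mu_0):
  S^{-1} · (x̄ - mu_0) = (0.3102, 0.4796),
  (x̄ - mu_0)^T · [...] = (3.1667)·(0.3102) + (2.5)·(0.4796) = 2.1812.

Step 5 — scale by n: T² = 6 · 2.1812 = 13.0869.

T² ≈ 13.0869


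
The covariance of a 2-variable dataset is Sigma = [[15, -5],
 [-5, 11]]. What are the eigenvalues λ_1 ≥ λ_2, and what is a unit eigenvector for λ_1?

Step 1 — characteristic polynomial of 2×2 Sigma:
  det(Sigma - λI) = λ² - trace · λ + det = 0.
  trace = 15 + 11 = 26, det = 15·11 - (-5)² = 140.
Step 2 — discriminant:
  Δ = trace² - 4·det = 676 - 560 = 116.
Step 3 — eigenvalues:
  λ = (trace ± √Δ)/2 = (26 ± 10.7703)/2,
  λ_1 = 18.3852,  λ_2 = 7.6148.

Step 4 — unit eigenvector for λ_1: solve (Sigma - λ_1 I)v = 0. First row:
  (15 - 18.3852)·v_x + (-5)·v_y = 0, i.e. (-3.3852)·v_x + (-5)·v_y = 0,
  so v ∝ (b, λ_1 - a) = (-5, 3.3852); multiply by -1 so the first entry is positive: u = (5, -3.3852).
  ||u|| = √((5)² + (-3.3852)²) = √(36.4593) ≈ 6.0382,
  v_1 = u/||u|| ≈ (0.8281, -0.5606) (||v_1|| = 1).

λ_1 = 18.3852,  λ_2 = 7.6148;  v_1 ≈ (0.8281, -0.5606)


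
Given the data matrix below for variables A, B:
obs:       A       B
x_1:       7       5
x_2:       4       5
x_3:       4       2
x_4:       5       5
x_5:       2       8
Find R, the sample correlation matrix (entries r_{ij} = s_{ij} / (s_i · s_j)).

Step 1 — column means:
  mean(A) = (7 + 4 + 4 + 5 + 2) / 5 = 22/5 = 4.4
  mean(B) = (5 + 5 + 2 + 5 + 8) / 5 = 25/5 = 5

Step 2 — sample variances and covariances s[i,j] = (1/(n-1)) · Σ_k (x_{k,i} - mean_i) · (x_{k,j} - mean_j), with n-1 = 4:
  s[A,A] = ((2.6)·(2.6) + (-0.4)·(-0.4) + (-0.4)·(-0.4) + (0.6)·(0.6) + (-2.4)·(-2.4)) / 4 = 13.2/4 = 3.3
  s[A,B] = ((2.6)·(0) + (-0.4)·(0) + (-0.4)·(-3) + (0.6)·(0) + (-2.4)·(3)) / 4 = -6/4 = -1.5
  s[B,B] = ((0)·(0) + (0)·(0) + (-3)·(-3) + (0)·(0) + (3)·(3)) / 4 = 18/4 = 4.5
  Sample standard deviations s_i = √(s[i,i]):
  s(A) = √(3.3) = 1.8166
  s(B) = √(4.5) = 2.1213

Step 3 — r_{ij} = s_{ij} / (s_i · s_j):
  r[A,A] = 1 (diagonal).
  r[A,B] = -1.5 / (1.8166 · 2.1213) = -1.5 / 3.8536 = -0.3892
  r[B,B] = 1 (diagonal).

R is symmetric with unit diagonal. Assembling:

R = [[1, -0.3892],
 [-0.3892, 1]]


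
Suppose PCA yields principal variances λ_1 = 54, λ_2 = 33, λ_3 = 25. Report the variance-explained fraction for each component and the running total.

Step 1 — total variance = trace(Sigma) = Σ λ_i = 54 + 33 + 25 = 112.

Step 2 — fraction explained by component i = λ_i / Σ λ:
  PC1: 54/112 = 0.4821
  PC2: 33/112 = 0.2946
  PC3: 25/112 = 0.2232

Step 3 — cumulative fraction after k components = (λ_1 + ... + λ_k) / Σ λ:
  k = 1: 54/112 = 0.4821
  k = 2: (54 + 33)/112 = 87/112 = 0.7768
  k = 3: (54 + 33 + 25)/112 = 112/112 = 1

Summary (fraction, with percent):

explained: PC1 0.4821 (48.21%), PC2 0.2946 (29.46%), PC3 0.2232 (22.32%);  cumulative: 0.4821, 0.7768, 1


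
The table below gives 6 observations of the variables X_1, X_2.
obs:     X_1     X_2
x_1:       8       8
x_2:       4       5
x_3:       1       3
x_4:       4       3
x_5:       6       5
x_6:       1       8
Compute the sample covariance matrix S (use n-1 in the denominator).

Step 1 — column means:
  mean(X_1) = (8 + 4 + 1 + 4 + 6 + 1) / 6 = 24/6 = 4
  mean(X_2) = (8 + 5 + 3 + 3 + 5 + 8) / 6 = 32/6 = 5.3333

Step 2 — sample covariance S[i,j] = (1/(n-1)) · Σ_k (x_{k,i} - mean_i) · (x_{k,j} - mean_j), with n-1 = 5.
  S[X_1,X_1] = ((4)·(4) + (0)·(0) + (-3)·(-3) + (0)·(0) + (2)·(2) + (-3)·(-3)) / 5 = 38/5 = 7.6
  S[X_1,X_2] = ((4)·(2.6667) + (0)·(-0.3333) + (-3)·(-2.3333) + (0)·(-2.3333) + (2)·(-0.3333) + (-3)·(2.6667)) / 5 = 9/5 = 1.8
  S[X_2,X_2] = ((2.6667)·(2.6667) + (-0.3333)·(-0.3333) + (-2.3333)·(-2.3333) + (-2.3333)·(-2.3333) + (-0.3333)·(-0.3333) + (2.6667)·(2.6667)) / 5 = 25.3333/5 = 5.0667

S is symmetric (S[j,i] = S[i,j]). Assembling:

S = [[7.6, 1.8],
 [1.8, 5.0667]]


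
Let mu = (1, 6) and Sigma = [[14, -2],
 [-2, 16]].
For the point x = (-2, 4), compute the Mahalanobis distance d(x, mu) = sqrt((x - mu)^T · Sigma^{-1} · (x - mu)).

Step 1 — centre the observation: (x - mu) = (-3, -2).

Step 2 — invert Sigma. det(Sigma) = 14·16 - (-2)² = 220.
  Sigma^{-1} = (1/det) · [[d, -b], [-b, a]] = [[0.0727, 0.0091],
 [0.0091, 0.0636]].

Step 3 — form the quadratic (x - mu)^T · Sigma^{-1} · (x - mu):
  Sigma^{-1} · (x - mu) = (-0.2364, -0.1545).
  (x - mu)^T · [Sigma^{-1} · (x - mu)] = (-3)·(-0.2364) + (-2)·(-0.1545) = 1.0182.

Step 4 — take square root: d = √(1.0182) ≈ 1.009.

d(x, mu) = √(1.0182) ≈ 1.009


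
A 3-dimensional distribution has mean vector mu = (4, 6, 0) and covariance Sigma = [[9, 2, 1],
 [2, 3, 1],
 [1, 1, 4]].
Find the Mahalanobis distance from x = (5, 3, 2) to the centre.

Step 1 — centre the observation: (x - mu) = (1, -3, 2).

Step 2 — invert Sigma (cofactor / det for 3×3, or solve directly):
  Sigma^{-1} = [[0.131, -0.0833, -0.0119],
 [-0.0833, 0.4167, -0.0833],
 [-0.0119, -0.0833, 0.2738]].

Step 3 — form the quadratic (x - mu)^T · Sigma^{-1} · (x - mu):
  Sigma^{-1} · (x - mu) = (0.3571, -1.5, 0.7857).
  (x - mu)^T · [Sigma^{-1} · (x - mu)] = (1)·(0.3571) + (-3)·(-1.5) + (2)·(0.7857) = 6.4286.

Step 4 — take square root: d = √(6.4286) ≈ 2.5355.

d(x, mu) = √(6.4286) ≈ 2.5355


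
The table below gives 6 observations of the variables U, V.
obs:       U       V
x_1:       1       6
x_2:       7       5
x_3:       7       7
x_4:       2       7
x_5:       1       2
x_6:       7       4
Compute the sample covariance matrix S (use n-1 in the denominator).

Step 1 — column means:
  mean(U) = (1 + 7 + 7 + 2 + 1 + 7) / 6 = 25/6 = 4.1667
  mean(V) = (6 + 5 + 7 + 7 + 2 + 4) / 6 = 31/6 = 5.1667

Step 2 — sample covariance S[i,j] = (1/(n-1)) · Σ_k (x_{k,i} - mean_i) · (x_{k,j} - mean_j), with n-1 = 5.
  S[U,U] = ((-3.1667)·(-3.1667) + (2.8333)·(2.8333) + (2.8333)·(2.8333) + (-2.1667)·(-2.1667) + (-3.1667)·(-3.1667) + (2.8333)·(2.8333)) / 5 = 48.8333/5 = 9.7667
  S[U,V] = ((-3.1667)·(0.8333) + (2.8333)·(-0.1667) + (2.8333)·(1.8333) + (-2.1667)·(1.8333) + (-3.1667)·(-3.1667) + (2.8333)·(-1.1667)) / 5 = 4.8333/5 = 0.9667
  S[V,V] = ((0.8333)·(0.8333) + (-0.1667)·(-0.1667) + (1.8333)·(1.8333) + (1.8333)·(1.8333) + (-3.1667)·(-3.1667) + (-1.1667)·(-1.1667)) / 5 = 18.8333/5 = 3.7667

S is symmetric (S[j,i] = S[i,j]). Assembling:

S = [[9.7667, 0.9667],
 [0.9667, 3.7667]]


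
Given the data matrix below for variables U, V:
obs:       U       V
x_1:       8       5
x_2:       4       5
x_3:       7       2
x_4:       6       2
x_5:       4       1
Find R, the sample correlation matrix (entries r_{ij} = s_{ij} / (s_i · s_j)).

Step 1 — column means:
  mean(U) = (8 + 4 + 7 + 6 + 4) / 5 = 29/5 = 5.8
  mean(V) = (5 + 5 + 2 + 2 + 1) / 5 = 15/5 = 3

Step 2 — sample variances and covariances s[i,j] = (1/(n-1)) · Σ_k (x_{k,i} - mean_i) · (x_{k,j} - mean_j), with n-1 = 4:
  s[U,U] = ((2.2)·(2.2) + (-1.8)·(-1.8) + (1.2)·(1.2) + (0.2)·(0.2) + (-1.8)·(-1.8)) / 4 = 12.8/4 = 3.2
  s[U,V] = ((2.2)·(2) + (-1.8)·(2) + (1.2)·(-1) + (0.2)·(-1) + (-1.8)·(-2)) / 4 = 3/4 = 0.75
  s[V,V] = ((2)·(2) + (2)·(2) + (-1)·(-1) + (-1)·(-1) + (-2)·(-2)) / 4 = 14/4 = 3.5
  Sample standard deviations s_i = √(s[i,i]):
  s(U) = √(3.2) = 1.7889
  s(V) = √(3.5) = 1.8708

Step 3 — r_{ij} = s_{ij} / (s_i · s_j):
  r[U,U] = 1 (diagonal).
  r[U,V] = 0.75 / (1.7889 · 1.8708) = 0.75 / 3.3466 = 0.2241
  r[V,V] = 1 (diagonal).

R is symmetric with unit diagonal. Assembling:

R = [[1, 0.2241],
 [0.2241, 1]]


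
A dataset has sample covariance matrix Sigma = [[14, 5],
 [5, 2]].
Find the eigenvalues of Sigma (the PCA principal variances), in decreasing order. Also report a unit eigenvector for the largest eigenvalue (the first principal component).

Step 1 — characteristic polynomial of 2×2 Sigma:
  det(Sigma - λI) = λ² - trace · λ + det = 0.
  trace = 14 + 2 = 16, det = 14·2 - (5)² = 3.
Step 2 — discriminant:
  Δ = trace² - 4·det = 256 - 12 = 244.
Step 3 — eigenvalues:
  λ = (trace ± √Δ)/2 = (16 ± 15.6205)/2,
  λ_1 = 15.8102,  λ_2 = 0.1898.

Step 4 — unit eigenvector for λ_1: solve (Sigma - λ_1 I)v = 0. First row:
  (14 - 15.8102)·v_x + (5)·v_y = 0, i.e. (-1.8102)·v_x + (5)·v_y = 0,
  so v ∝ (b, λ_1 - a) = (5, 1.8102) = u.
  ||u|| = √((5)² + (1.8102)²) = √(28.277) ≈ 5.3176,
  v_1 = u/||u|| ≈ (0.9403, 0.3404) (||v_1|| = 1).

λ_1 = 15.8102,  λ_2 = 0.1898;  v_1 ≈ (0.9403, 0.3404)


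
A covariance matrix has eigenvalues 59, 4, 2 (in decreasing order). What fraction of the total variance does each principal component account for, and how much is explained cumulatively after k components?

Step 1 — total variance = trace(Sigma) = Σ λ_i = 59 + 4 + 2 = 65.

Step 2 — fraction explained by component i = λ_i / Σ λ:
  PC1: 59/65 = 0.9077
  PC2: 4/65 = 0.0615
  PC3: 2/65 = 0.0308

Step 3 — cumulative fraction after k components = (λ_1 + ... + λ_k) / Σ λ:
  k = 1: 59/65 = 0.9077
  k = 2: (59 + 4)/65 = 63/65 = 0.9692
  k = 3: (59 + 4 + 2)/65 = 65/65 = 1

Summary (fraction, with percent):

explained: PC1 0.9077 (90.77%), PC2 0.0615 (6.15%), PC3 0.0308 (3.08%);  cumulative: 0.9077, 0.9692, 1


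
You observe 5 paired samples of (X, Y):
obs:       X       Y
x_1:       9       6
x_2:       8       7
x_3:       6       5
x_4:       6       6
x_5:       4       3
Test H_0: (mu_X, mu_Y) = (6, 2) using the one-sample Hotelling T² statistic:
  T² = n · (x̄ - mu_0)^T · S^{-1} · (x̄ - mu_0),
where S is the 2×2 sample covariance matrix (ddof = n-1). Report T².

Step 1 — sample mean vector:
  mean(X) = (9 + 8 + 6 + 6 + 4) / 5 = 33/5 = 6.6
  mean(Y) = (6 + 7 + 5 + 6 + 3) / 5 = 27/5 = 5.4
  x̄ = (6.6, 5.4),  deviation x̄ - mu_0 = (6.6, 5.4) - (6, 2) = (0.6, 3.4).

Step 2 — sample covariance matrix, S[i,j] = (1/(n-1)) · Σ_k (x_{k,i} - mean_i) · (x_{k,j} - mean_j), divisor n-1 = 4:
  S[X,X] = ((2.4)·(2.4) + (1.4)·(1.4) + (-0.6)·(-0.6) + (-0.6)·(-0.6) + (-2.6)·(-2.6)) / 4 = 15.2/4 = 3.8
  S[X,Y] = ((2.4)·(0.6) + (1.4)·(1.6) + (-0.6)·(-0.4) + (-0.6)·(0.6) + (-2.6)·(-2.4)) / 4 = 9.8/4 = 2.45
  S[Y,Y] = ((0.6)·(0.6) + (1.6)·(1.6) + (-0.4)·(-0.4) + (0.6)·(0.6) + (-2.4)·(-2.4)) / 4 = 9.2/4 = 2.3
  S = [[3.8, 2.45],
 [2.45, 2.3]].

Step 3 — invert S. det(S) = 3.8·2.3 - (2.45)² = 2.7375.
  S^{-1} = (1/det) · [[d, -b], [-b, a]] = [[0.8402, -0.895],
 [-0.895, 1.3881]].

Step 4 — quadratic form (x̄ - mu_0)^T · S^{-1} · (x̄ - mu_0):
  S^{-1} · (x̄ - mu_0) = (-2.5388, 4.1826),
  (x̄ - mu_0)^T · [...] = (0.6)·(-2.5388) + (3.4)·(4.1826) = 12.6977.

Step 5 — scale by n: T² = 5 · 12.6977 = 63.4886.

T² ≈ 63.4886


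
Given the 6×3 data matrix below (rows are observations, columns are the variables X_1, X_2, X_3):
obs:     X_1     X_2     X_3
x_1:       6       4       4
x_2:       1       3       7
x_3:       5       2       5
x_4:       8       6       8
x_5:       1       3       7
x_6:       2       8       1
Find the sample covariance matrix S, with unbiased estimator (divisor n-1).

Step 1 — column means:
  mean(X_1) = (6 + 1 + 5 + 8 + 1 + 2) / 6 = 23/6 = 3.8333
  mean(X_2) = (4 + 3 + 2 + 6 + 3 + 8) / 6 = 26/6 = 4.3333
  mean(X_3) = (4 + 7 + 5 + 8 + 7 + 1) / 6 = 32/6 = 5.3333

Step 2 — sample covariance S[i,j] = (1/(n-1)) · Σ_k (x_{k,i} - mean_i) · (x_{k,j} - mean_j), with n-1 = 5.
  S[X_1,X_1] = ((2.1667)·(2.1667) + (-2.8333)·(-2.8333) + (1.1667)·(1.1667) + (4.1667)·(4.1667) + (-2.8333)·(-2.8333) + (-1.8333)·(-1.8333)) / 5 = 42.8333/5 = 8.5667
  S[X_1,X_2] = ((2.1667)·(-0.3333) + (-2.8333)·(-1.3333) + (1.1667)·(-2.3333) + (4.1667)·(1.6667) + (-2.8333)·(-1.3333) + (-1.8333)·(3.6667)) / 5 = 4.3333/5 = 0.8667
  S[X_1,X_3] = ((2.1667)·(-1.3333) + (-2.8333)·(1.6667) + (1.1667)·(-0.3333) + (4.1667)·(2.6667) + (-2.8333)·(1.6667) + (-1.8333)·(-4.3333)) / 5 = 6.3333/5 = 1.2667
  S[X_2,X_2] = ((-0.3333)·(-0.3333) + (-1.3333)·(-1.3333) + (-2.3333)·(-2.3333) + (1.6667)·(1.6667) + (-1.3333)·(-1.3333) + (3.6667)·(3.6667)) / 5 = 25.3333/5 = 5.0667
  S[X_2,X_3] = ((-0.3333)·(-1.3333) + (-1.3333)·(1.6667) + (-2.3333)·(-0.3333) + (1.6667)·(2.6667) + (-1.3333)·(1.6667) + (3.6667)·(-4.3333)) / 5 = -14.6667/5 = -2.9333
  S[X_3,X_3] = ((-1.3333)·(-1.3333) + (1.6667)·(1.6667) + (-0.3333)·(-0.3333) + (2.6667)·(2.6667) + (1.6667)·(1.6667) + (-4.3333)·(-4.3333)) / 5 = 33.3333/5 = 6.6667

S is symmetric (S[j,i] = S[i,j]). Assembling:

S = [[8.5667, 0.8667, 1.2667],
 [0.8667, 5.0667, -2.9333],
 [1.2667, -2.9333, 6.6667]]


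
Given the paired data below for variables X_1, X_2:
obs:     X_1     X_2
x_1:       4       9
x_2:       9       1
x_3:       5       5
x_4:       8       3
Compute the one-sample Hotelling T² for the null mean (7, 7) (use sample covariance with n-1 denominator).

Step 1 — sample mean vector:
  mean(X_1) = (4 + 9 + 5 + 8) / 4 = 26/4 = 6.5
  mean(X_2) = (9 + 1 + 5 + 3) / 4 = 18/4 = 4.5
  x̄ = (6.5, 4.5),  deviation x̄ - mu_0 = (6.5, 4.5) - (7, 7) = (-0.5, -2.5).

Step 2 — sample covariance matrix, S[i,j] = (1/(n-1)) · Σ_k (x_{k,i} - mean_i) · (x_{k,j} - mean_j), divisor n-1 = 3:
  S[X_1,X_1] = ((-2.5)·(-2.5) + (2.5)·(2.5) + (-1.5)·(-1.5) + (1.5)·(1.5)) / 3 = 17/3 = 5.6667
  S[X_1,X_2] = ((-2.5)·(4.5) + (2.5)·(-3.5) + (-1.5)·(0.5) + (1.5)·(-1.5)) / 3 = -23/3 = -7.6667
  S[X_2,X_2] = ((4.5)·(4.5) + (-3.5)·(-3.5) + (0.5)·(0.5) + (-1.5)·(-1.5)) / 3 = 35/3 = 11.6667
  S = [[5.6667, -7.6667],
 [-7.6667, 11.6667]].

Step 3 — invert S. det(S) = 5.6667·11.6667 - (-7.6667)² = 7.3333.
  S^{-1} = (1/det) · [[d, -b], [-b, a]] = [[1.5909, 1.0455],
 [1.0455, 0.7727]].

Step 4 — quadratic form (x̄ - mu_0)^T · S^{-1} · (x̄ - mu_0):
  S^{-1} · (x̄ - mu_0) = (-3.4091, -2.4545),
  (x̄ - mu_0)^T · [...] = (-0.5)·(-3.4091) + (-2.5)·(-2.4545) = 7.8409.

Step 5 — scale by n: T² = 4 · 7.8409 = 31.3636.

T² ≈ 31.3636


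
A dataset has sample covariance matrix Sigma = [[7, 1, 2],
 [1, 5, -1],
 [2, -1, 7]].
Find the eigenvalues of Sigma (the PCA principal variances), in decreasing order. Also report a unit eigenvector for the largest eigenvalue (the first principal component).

Step 1 — characteristic polynomial p(λ) = det(λI - Sigma) = λ³ - tr·λ² + c_1·λ - det, where tr = trace, c_1 = sum of the principal 2×2 minors, det = det(Sigma):
  tr = 7 + 5 + 7 = 19,
  c_1 = (7·5 - (1)²) + (7·7 - (2)²) + (5·7 - (-1)²) = 34 + 45 + 34 = 113,
  det = 7·(5·7 - (-1)²) - (1)·((1)·7 - (-1)·(2)) + (2)·((1)·(-1) - 5·(2)) = 7·(34) - (1)·(9) + (2)·(-11) = 207.
  So p(λ) = λ³ - 19λ² + 113λ - 207.
Step 2 — look for an integer root (rational root theorem: any rational root is an integer divisor of 207). Testing λ = 9:
  p(9) = 729 - 1539 + 1017 - 207 = 0  ✓
  Dividing out (λ - 9): p(λ) = (λ - 9)(λ² - 10λ + 23).
Step 3 — remaining eigenvalues from the quadratic λ² - 10λ + 23 = 0:
  Δ = 10² - 4·23 = 100 - 92 = 8,  λ = (10 ± √8)/2 = (10 ± 2.8284)/2 ≈ 6.4142 or 3.5858.
  Sorted: λ_1 = 9,  λ_2 = 6.4142,  λ_3 = 3.5858  (check: sum = 19 = tr ✓).

Step 4 — unit eigenvector for λ_1 = 9: v spans the null space of (Sigma - λ_1 I), whose rows are
  r_1 = (-2, 1, 2),  r_2 = (1, -4, -1),  r_3 = (2, -1, -2).
  v is orthogonal to every row, so take v ∝ r_1 × r_2 = ((1)·(-1) - (2)·(-4), (2)·(1) - (-2)·(-1), (-2)·(-4) - (1)·(1)) = (7, 0, 7).
  Rescale (divide by 7): u = (1, 0, 1).
  ||u|| = √((1)² + (0)² + (1)²) = √(2) ≈ 1.4142,  v_1 = u/||u|| ≈ (0.7071, 0, 0.7071) (||v_1|| = 1).

λ_1 = 9,  λ_2 = 6.4142,  λ_3 = 3.5858;  v_1 ≈ (0.7071, 0, 0.7071)


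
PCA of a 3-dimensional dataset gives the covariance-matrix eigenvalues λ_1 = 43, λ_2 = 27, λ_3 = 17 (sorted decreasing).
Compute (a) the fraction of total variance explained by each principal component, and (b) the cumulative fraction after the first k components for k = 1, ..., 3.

Step 1 — total variance = trace(Sigma) = Σ λ_i = 43 + 27 + 17 = 87.

Step 2 — fraction explained by component i = λ_i / Σ λ:
  PC1: 43/87 = 0.4943
  PC2: 27/87 = 0.3103
  PC3: 17/87 = 0.1954

Step 3 — cumulative fraction after k components = (λ_1 + ... + λ_k) / Σ λ:
  k = 1: 43/87 = 0.4943
  k = 2: (43 + 27)/87 = 70/87 = 0.8046
  k = 3: (43 + 27 + 17)/87 = 87/87 = 1

Summary (fraction, with percent):

explained: PC1 0.4943 (49.43%), PC2 0.3103 (31.03%), PC3 0.1954 (19.54%);  cumulative: 0.4943, 0.8046, 1


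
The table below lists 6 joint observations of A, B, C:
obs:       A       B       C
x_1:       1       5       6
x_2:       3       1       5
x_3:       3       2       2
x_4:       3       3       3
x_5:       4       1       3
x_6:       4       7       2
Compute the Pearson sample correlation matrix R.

Step 1 — column means:
  mean(A) = (1 + 3 + 3 + 3 + 4 + 4) / 6 = 18/6 = 3
  mean(B) = (5 + 1 + 2 + 3 + 1 + 7) / 6 = 19/6 = 3.1667
  mean(C) = (6 + 5 + 2 + 3 + 3 + 2) / 6 = 21/6 = 3.5

Step 2 — sample variances and covariances s[i,j] = (1/(n-1)) · Σ_k (x_{k,i} - mean_i) · (x_{k,j} - mean_j), with n-1 = 5:
  s[A,A] = ((-2)·(-2) + (0)·(0) + (0)·(0) + (0)·(0) + (1)·(1) + (1)·(1)) / 5 = 6/5 = 1.2
  s[A,B] = ((-2)·(1.8333) + (0)·(-2.1667) + (0)·(-1.1667) + (0)·(-0.1667) + (1)·(-2.1667) + (1)·(3.8333)) / 5 = -2/5 = -0.4
  s[A,C] = ((-2)·(2.5) + (0)·(1.5) + (0)·(-1.5) + (0)·(-0.5) + (1)·(-0.5) + (1)·(-1.5)) / 5 = -7/5 = -1.4
  s[B,B] = ((1.8333)·(1.8333) + (-2.1667)·(-2.1667) + (-1.1667)·(-1.1667) + (-0.1667)·(-0.1667) + (-2.1667)·(-2.1667) + (3.8333)·(3.8333)) / 5 = 28.8333/5 = 5.7667
  s[B,C] = ((1.8333)·(2.5) + (-2.1667)·(1.5) + (-1.1667)·(-1.5) + (-0.1667)·(-0.5) + (-2.1667)·(-0.5) + (3.8333)·(-1.5)) / 5 = -1.5/5 = -0.3
  s[C,C] = ((2.5)·(2.5) + (1.5)·(1.5) + (-1.5)·(-1.5) + (-0.5)·(-0.5) + (-0.5)·(-0.5) + (-1.5)·(-1.5)) / 5 = 13.5/5 = 2.7
  Sample standard deviations s_i = √(s[i,i]):
  s(A) = √(1.2) = 1.0954
  s(B) = √(5.7667) = 2.4014
  s(C) = √(2.7) = 1.6432

Step 3 — r_{ij} = s_{ij} / (s_i · s_j):
  r[A,A] = 1 (diagonal).
  r[A,B] = -0.4 / (1.0954 · 2.4014) = -0.4 / 2.6306 = -0.1521
  r[A,C] = -1.4 / (1.0954 · 1.6432) = -1.4 / 1.8 = -0.7778
  r[B,B] = 1 (diagonal).
  r[B,C] = -0.3 / (2.4014 · 1.6432) = -0.3 / 3.9459 = -0.076
  r[C,C] = 1 (diagonal).

R is symmetric with unit diagonal. Assembling:

R = [[1, -0.1521, -0.7778],
 [-0.1521, 1, -0.076],
 [-0.7778, -0.076, 1]]


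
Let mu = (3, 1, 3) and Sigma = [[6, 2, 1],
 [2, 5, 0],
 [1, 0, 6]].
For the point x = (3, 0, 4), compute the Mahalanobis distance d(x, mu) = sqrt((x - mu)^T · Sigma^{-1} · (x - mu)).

Step 1 — centre the observation: (x - mu) = (0, -1, 1).

Step 2 — invert Sigma (cofactor / det for 3×3, or solve directly):
  Sigma^{-1} = [[0.1987, -0.0795, -0.0331],
 [-0.0795, 0.2318, 0.0132],
 [-0.0331, 0.0132, 0.1722]].

Step 3 — form the quadratic (x - mu)^T · Sigma^{-1} · (x - mu):
  Sigma^{-1} · (x - mu) = (0.0464, -0.2185, 0.1589).
  (x - mu)^T · [Sigma^{-1} · (x - mu)] = (0)·(0.0464) + (-1)·(-0.2185) + (1)·(0.1589) = 0.3775.

Step 4 — take square root: d = √(0.3775) ≈ 0.6144.

d(x, mu) = √(0.3775) ≈ 0.6144
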